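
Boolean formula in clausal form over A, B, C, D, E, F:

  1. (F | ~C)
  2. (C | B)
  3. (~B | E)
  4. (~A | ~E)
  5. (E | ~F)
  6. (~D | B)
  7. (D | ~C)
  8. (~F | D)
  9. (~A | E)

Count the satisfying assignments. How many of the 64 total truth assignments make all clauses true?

Satisfying assignments:
  A=0 B=1 C=0 D=0 E=1 F=0
  A=0 B=1 C=0 D=1 E=1 F=0
  A=0 B=1 C=0 D=1 E=1 F=1
  A=0 B=1 C=1 D=1 E=1 F=1
Count: 4.

4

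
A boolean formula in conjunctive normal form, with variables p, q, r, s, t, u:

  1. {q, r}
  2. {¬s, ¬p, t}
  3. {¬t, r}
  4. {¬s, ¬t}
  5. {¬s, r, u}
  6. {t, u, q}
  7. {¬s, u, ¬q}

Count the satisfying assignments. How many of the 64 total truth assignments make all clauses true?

21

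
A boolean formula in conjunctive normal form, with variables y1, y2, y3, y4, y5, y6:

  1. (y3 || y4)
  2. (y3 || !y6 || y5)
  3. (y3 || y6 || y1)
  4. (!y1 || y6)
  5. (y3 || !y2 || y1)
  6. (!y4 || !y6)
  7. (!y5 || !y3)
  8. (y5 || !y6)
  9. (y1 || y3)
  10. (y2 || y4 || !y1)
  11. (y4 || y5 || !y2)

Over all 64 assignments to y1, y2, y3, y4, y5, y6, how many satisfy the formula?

3

Satisfying assignments:
  y1=0 y2=0 y3=1 y4=0 y5=0 y6=0
  y1=0 y2=0 y3=1 y4=1 y5=0 y6=0
  y1=0 y2=1 y3=1 y4=1 y5=0 y6=0
That's 3 in total.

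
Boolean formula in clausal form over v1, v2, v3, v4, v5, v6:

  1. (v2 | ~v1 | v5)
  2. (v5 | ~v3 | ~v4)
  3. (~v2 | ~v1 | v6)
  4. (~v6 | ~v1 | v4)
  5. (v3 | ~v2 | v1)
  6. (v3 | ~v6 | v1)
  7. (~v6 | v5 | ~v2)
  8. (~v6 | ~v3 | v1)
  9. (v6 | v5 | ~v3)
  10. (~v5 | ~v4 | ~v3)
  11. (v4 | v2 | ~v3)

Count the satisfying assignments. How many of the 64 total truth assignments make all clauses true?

Case analysis on v3 and v1:
  v3=T, v1=T: no assignment works — 0.
  v3=T, v1=F: remaining (v2,v4,v5,v6) ∈ {(T,F,T,F)} — 1.
  v3=F, v1=T: remaining (v2,v4,v5,v6) ∈ {(F,F,T,F); (F,T,T,F); (F,T,T,T); (T,T,T,T)} — 4.
  v3=F, v1=F: remaining (v2,v4,v5,v6) ∈ {(F,F,F,F); (F,F,T,F); (F,T,F,F); (F,T,T,F)} — 4.
Total: 0 + 1 + 4 + 4 = 9.

9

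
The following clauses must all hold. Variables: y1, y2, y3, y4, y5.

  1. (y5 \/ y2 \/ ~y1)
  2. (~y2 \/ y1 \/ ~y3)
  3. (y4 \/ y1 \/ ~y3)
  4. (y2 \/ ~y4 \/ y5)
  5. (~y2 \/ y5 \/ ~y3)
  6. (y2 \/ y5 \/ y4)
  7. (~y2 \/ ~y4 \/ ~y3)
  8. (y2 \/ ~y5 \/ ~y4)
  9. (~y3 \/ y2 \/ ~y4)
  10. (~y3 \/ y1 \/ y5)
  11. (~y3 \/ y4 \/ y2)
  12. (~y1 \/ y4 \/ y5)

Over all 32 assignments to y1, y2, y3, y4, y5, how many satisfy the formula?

Split on y2, then y4.
  y2=1, y4=1: remaining (y1,y3,y5) ∈ {(0,0,0); (0,0,1); (1,0,0); (1,0,1)} — 4.
  y2=1, y4=0: remaining (y1,y3,y5) ∈ {(0,0,0); (0,0,1); (1,0,1); (1,1,1)} — 4.
  y2=0, y4=1: a clause becomes empty — 0.
  y2=0, y4=0: remaining (y1,y3,y5) ∈ {(0,0,1); (1,0,1)} — 2.
Total: 4 + 4 + 0 + 2 = 10.

10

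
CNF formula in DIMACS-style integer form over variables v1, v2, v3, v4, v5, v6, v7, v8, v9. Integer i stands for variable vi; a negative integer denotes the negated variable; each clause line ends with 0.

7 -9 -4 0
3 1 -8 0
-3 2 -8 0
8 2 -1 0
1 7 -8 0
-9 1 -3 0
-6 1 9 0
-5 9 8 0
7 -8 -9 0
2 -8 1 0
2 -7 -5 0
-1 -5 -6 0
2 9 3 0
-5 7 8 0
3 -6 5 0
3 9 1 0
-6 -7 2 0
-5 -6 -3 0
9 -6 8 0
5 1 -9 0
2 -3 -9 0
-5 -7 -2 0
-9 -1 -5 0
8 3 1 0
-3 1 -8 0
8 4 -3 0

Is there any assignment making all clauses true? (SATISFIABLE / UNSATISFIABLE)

SATISFIABLE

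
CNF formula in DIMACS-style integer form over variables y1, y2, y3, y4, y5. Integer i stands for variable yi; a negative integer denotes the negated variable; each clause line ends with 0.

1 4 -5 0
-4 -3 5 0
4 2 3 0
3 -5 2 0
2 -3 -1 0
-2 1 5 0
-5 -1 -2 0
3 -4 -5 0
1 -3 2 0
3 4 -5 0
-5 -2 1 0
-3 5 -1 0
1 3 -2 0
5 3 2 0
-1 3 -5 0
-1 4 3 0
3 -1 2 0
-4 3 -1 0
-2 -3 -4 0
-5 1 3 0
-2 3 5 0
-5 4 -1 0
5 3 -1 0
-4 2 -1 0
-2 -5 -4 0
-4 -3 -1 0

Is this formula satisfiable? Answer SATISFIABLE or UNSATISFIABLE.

y3 = True:
  y1 = True:
    propagation gives y2=True, y5=False; an empty clause results — contradiction.
  y1 = False:
    propagation gives y2=True, y5=True; an empty clause results — contradiction.
y3 = False:
  y5 = True:
    propagation gives y2=True, y1=False; an empty clause results — contradiction.
  y5 = False:
    propagation gives y2=True; an empty clause results — contradiction.
Every branch closes, so no satisfying assignment exists.

UNSATISFIABLE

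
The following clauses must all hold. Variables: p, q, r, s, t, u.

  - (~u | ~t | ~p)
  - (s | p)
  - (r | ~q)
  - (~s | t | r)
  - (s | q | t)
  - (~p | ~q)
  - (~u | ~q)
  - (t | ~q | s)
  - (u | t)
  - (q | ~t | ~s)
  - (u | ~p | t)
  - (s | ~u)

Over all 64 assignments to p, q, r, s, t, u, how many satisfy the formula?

Satisfying assignments:
  p=F q=F r=T s=T t=F u=T
  p=F q=T r=T s=T t=T u=F
  p=T q=F r=F s=F t=T u=F
  p=T q=F r=T s=F t=T u=F
  p=T q=F r=T s=T t=F u=T
That's 5 in total.

5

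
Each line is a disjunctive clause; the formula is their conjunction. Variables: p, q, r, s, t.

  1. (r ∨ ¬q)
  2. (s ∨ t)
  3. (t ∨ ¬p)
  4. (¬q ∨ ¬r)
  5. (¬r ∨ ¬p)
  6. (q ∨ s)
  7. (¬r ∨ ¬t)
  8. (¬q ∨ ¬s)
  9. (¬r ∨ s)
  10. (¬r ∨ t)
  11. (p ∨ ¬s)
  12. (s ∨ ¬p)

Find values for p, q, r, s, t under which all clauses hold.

Branch on p: take p = True.
  then t is forced to True.
  then r is forced to False.
  then q is forced to False.
  then s is forced to True.
Every clause has at least one true literal under this assignment.

p=1  q=0  r=0  s=1  t=1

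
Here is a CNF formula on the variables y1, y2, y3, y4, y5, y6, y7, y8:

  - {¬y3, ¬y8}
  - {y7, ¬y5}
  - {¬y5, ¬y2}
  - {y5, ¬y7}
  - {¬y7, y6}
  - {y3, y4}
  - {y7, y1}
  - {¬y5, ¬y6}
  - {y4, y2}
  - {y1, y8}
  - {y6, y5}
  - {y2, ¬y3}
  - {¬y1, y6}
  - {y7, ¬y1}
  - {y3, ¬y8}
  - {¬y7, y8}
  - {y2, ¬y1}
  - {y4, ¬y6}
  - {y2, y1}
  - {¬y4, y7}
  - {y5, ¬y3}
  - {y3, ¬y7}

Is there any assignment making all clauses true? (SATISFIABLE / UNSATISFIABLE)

UNSATISFIABLE

y7 = True:
  propagation gives y5=True, y2=False, y6=True; an empty clause results — contradiction.
y7 = False:
  propagation gives y5=False, y1=True; an empty clause results — contradiction.
Every branch closes, so no satisfying assignment exists.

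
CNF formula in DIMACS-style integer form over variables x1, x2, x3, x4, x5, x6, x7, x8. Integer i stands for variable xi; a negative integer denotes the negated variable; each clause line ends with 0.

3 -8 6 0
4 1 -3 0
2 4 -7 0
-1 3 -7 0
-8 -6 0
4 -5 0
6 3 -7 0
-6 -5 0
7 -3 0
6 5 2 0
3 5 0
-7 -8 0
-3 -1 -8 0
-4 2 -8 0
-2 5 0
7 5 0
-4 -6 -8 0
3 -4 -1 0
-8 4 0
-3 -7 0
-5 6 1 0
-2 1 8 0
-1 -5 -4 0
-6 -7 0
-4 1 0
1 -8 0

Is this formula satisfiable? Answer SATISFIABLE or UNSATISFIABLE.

x1 = True:
  x3 = True:
    propagation gives x7=True; an empty clause results — contradiction.
  x3 = False:
    propagation gives x7=False, x5=True, x4=True; an empty clause results — contradiction.
x1 = False:
  propagation gives x4=False, x3=False, x5=False; an empty clause results — contradiction.
Every branch closes, so no satisfying assignment exists.

UNSATISFIABLE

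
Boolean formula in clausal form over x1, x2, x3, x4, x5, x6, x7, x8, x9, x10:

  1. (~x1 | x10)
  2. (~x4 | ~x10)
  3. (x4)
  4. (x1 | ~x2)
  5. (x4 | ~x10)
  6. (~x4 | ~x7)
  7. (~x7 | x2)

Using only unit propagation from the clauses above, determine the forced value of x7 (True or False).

(x4) is a unit clause: x4 = True.
In (~x4 | ~x10), ~x4 is now false; ~x10 must hold, so x10 = False.
In (~x1 | x10), x10 is now false; ~x1 must hold, so x1 = False.
From (~x2 | x1) and x1 = False: x2 = False.
(~x7 | ~x4) with x4 = True leaves only ~x7, so x7 = False.

False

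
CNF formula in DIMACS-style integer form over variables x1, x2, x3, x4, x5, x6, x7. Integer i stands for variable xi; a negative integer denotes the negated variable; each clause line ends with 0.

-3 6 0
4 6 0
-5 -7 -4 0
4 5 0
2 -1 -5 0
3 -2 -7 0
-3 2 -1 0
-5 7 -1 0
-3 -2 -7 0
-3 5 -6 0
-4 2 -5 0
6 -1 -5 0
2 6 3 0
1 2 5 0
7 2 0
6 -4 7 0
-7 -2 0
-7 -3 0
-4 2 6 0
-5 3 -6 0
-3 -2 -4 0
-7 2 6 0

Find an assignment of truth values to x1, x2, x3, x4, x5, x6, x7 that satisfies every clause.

x1 = True, x2 = False, x3 = False, x4 = True, x5 = False, x6 = True, x7 = True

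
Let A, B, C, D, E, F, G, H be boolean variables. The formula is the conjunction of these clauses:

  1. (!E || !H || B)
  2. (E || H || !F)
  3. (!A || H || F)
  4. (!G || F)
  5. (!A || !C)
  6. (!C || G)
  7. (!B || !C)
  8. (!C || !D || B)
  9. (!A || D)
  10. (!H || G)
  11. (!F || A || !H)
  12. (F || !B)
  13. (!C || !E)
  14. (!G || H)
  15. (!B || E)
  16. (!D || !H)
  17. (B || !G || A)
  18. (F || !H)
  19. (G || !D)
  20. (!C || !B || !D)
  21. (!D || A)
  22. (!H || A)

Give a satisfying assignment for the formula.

C occurs only negated in the remaining clauses — set C = False.
Try A = False.
  then D is forced to False.
  then H is forced to False.
  then G is forced to False.
Try B = False.
The remaining clauses are satisfied by E = False, F = False.

A=0, B=0, C=0, D=0, E=0, F=0, G=0, H=0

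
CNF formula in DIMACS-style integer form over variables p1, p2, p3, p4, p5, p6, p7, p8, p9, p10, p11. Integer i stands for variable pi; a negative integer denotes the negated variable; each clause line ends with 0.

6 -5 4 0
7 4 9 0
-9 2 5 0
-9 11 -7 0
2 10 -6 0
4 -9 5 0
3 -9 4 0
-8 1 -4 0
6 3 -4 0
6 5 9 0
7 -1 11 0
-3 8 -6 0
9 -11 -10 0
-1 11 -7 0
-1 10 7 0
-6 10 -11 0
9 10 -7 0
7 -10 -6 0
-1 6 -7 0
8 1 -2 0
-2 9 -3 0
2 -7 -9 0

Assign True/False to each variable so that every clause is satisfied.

Set p1 = True and propagate.
The remaining clauses are satisfied by p2 = True, p3 = True, p4 = True, p5 = True, p6 = False, p7 = False, p8 = False, p9 = True, p10 = True, p11 = True.
Every clause has at least one true literal under this assignment.

p1 = 1, p2 = 1, p3 = 1, p4 = 1, p5 = 1, p6 = 0, p7 = 0, p8 = 0, p9 = 1, p10 = 1, p11 = 1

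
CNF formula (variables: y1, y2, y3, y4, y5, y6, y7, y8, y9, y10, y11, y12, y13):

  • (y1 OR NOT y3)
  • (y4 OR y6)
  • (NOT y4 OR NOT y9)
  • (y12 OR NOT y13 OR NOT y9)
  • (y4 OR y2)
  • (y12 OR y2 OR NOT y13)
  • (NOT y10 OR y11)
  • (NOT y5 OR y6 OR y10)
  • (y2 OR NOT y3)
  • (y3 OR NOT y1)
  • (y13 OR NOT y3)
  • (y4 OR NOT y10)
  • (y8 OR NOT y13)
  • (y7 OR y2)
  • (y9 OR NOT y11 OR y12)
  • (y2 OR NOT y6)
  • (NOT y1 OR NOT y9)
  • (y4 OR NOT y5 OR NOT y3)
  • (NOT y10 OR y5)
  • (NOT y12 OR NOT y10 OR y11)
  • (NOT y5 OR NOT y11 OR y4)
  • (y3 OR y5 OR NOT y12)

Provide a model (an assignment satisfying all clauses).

y1=False  y2=True  y3=False  y4=False  y5=True  y6=True  y7=True  y8=True  y9=True  y10=False  y11=False  y12=True  y13=True

y2 occurs only positively in the remaining clauses — set y2 = True.
y7 occurs only positively in the remaining clauses — set y7 = True.
Branch on y1: take y1 = False.
  then y3 is forced to False.
For the remaining variables, y4 = False, y5 = True, y6 = True, y8 = True, y9 = True, y10 = False, y11 = False, y12 = True, y13 = True works.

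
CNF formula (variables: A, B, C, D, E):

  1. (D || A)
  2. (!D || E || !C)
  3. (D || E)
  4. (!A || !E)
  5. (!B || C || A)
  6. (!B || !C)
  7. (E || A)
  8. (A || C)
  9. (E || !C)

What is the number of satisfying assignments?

3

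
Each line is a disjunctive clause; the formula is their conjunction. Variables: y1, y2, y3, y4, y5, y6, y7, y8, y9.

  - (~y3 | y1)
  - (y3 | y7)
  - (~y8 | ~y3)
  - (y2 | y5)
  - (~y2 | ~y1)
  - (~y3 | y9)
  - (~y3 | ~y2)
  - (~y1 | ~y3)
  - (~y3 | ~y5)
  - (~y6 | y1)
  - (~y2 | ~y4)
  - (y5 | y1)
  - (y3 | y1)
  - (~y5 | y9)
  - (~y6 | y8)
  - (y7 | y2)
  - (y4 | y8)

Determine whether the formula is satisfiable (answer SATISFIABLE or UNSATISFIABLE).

Pure literal: y6 appears only negated; assign y6 = False.
Pure literal: y7 appears only positively; assign y7 = True.
Try y1 = True.
  then y2 is forced to False.
  then y5 is forced to True.
  then y3 is forced to False.
  then y9 is forced to True.
The remaining clauses are satisfied by y4 = True, y8 = False.
Every clause has at least one true literal under this assignment.
So y1=T, y2=F, y3=F, y4=T, y5=T, y6=F, y7=T, y8=F, y9=T is a satisfying assignment.

SATISFIABLE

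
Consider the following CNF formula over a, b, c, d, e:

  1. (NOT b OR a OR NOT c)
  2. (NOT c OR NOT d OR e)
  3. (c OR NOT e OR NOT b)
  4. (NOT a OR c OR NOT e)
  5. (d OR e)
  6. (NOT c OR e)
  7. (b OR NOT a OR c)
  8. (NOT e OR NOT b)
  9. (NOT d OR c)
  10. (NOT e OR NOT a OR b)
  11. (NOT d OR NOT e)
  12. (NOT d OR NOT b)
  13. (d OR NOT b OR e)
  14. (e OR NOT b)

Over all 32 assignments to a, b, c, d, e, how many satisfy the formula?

2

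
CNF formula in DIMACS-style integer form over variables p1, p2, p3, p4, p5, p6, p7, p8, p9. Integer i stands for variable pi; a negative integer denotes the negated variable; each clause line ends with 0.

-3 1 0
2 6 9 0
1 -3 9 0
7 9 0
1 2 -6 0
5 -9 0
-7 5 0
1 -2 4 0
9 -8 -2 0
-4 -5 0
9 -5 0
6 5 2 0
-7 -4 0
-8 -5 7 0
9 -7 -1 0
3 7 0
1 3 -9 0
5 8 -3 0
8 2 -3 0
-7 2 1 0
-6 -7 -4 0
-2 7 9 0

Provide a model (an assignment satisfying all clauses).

p1=T, p2=F, p3=F, p4=F, p5=T, p6=T, p7=T, p8=F, p9=T

Branch on p1: take p1 = True.
Set p2 = False and propagate.
Set p3 = False and propagate.
  then p7 is forced to True.
  then p5 is forced to True.
  then p4 is forced to False.
  then p9 is forced to True.
p6, p8 are now unconstrained; take p6 = True, p8 = False.
Check each clause:
  1. {p1, ¬p3} — p1 is true.
  2. {p9, p6, p2} — p9 is true.
  3. {p1, p9, ¬p3} — p1 is true.
  4. {p9, p7} — p9 is true.
  5. {p1, ¬p6, p2} — p1 is true.
  6. {¬p9, p5} — p5 is true.
  7. {p5, ¬p7} — p5 is true.
  8. {¬p2, p1, p4} — p1 is true.
  9. {¬p8, p9, ¬p2} — ¬p8 is true.
  10. {¬p5, ¬p4} — ¬p4 is true.
  11. {¬p5, p9} — p9 is true.
  12. {p2, p6, p5} — p5 is true.
  13. {¬p4, ¬p7} — ¬p4 is true.
  14. {p7, ¬p5, ¬p8} — ¬p8 is true.
  15. {p9, ¬p7, ¬p1} — p9 is true.
  16. {p7, p3} — p7 is true.
  17. {¬p9, p1, p3} — p1 is true.
  18. {p5, ¬p3, p8} — p5 is true.
  19. {p2, ¬p3, p8} — ¬p3 is true.
  20. {¬p7, p2, p1} — p1 is true.
  21. {¬p6, ¬p7, ¬p4} — ¬p4 is true.
  22. {¬p2, p9, p7} — p9 is true.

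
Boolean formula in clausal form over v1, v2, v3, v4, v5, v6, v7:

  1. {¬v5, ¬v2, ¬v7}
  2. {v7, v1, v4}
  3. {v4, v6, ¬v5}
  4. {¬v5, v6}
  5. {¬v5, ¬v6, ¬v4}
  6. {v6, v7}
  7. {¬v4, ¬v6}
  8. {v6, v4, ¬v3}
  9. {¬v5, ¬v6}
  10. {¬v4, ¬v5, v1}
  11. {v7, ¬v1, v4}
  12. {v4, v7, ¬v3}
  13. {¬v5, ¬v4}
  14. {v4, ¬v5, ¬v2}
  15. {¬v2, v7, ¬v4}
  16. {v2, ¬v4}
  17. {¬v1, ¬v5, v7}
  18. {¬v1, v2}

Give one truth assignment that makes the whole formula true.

Pure literal: v5 appears only negated; assign v5 = False.
Branch on v1: take v1 = False.
The remaining clauses are satisfied by v2 = False, v3 = True, v4 = False, v6 = True, v7 = True.
Every clause has at least one true literal under this assignment.

v1=F  v2=F  v3=T  v4=F  v5=F  v6=T  v7=T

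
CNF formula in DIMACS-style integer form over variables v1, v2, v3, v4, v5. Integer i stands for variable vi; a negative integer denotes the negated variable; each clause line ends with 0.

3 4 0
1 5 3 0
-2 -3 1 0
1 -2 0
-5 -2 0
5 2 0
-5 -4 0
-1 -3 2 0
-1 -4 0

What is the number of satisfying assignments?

Satisfying assignments:
  v1=F v2=F v3=T v4=F v5=T
  v1=T v2=T v3=T v4=F v5=F
That's 2 in total.

2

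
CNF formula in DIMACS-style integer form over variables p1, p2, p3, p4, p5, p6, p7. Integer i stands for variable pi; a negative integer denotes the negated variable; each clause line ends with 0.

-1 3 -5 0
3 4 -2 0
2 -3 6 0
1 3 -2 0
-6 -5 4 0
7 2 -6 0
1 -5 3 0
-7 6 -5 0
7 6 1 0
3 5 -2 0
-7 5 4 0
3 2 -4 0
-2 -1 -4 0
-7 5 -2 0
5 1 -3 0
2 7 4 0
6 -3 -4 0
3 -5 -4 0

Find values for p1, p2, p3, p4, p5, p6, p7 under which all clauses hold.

p1 = True  p2 = True  p3 = True  p4 = False  p5 = False  p6 = False  p7 = False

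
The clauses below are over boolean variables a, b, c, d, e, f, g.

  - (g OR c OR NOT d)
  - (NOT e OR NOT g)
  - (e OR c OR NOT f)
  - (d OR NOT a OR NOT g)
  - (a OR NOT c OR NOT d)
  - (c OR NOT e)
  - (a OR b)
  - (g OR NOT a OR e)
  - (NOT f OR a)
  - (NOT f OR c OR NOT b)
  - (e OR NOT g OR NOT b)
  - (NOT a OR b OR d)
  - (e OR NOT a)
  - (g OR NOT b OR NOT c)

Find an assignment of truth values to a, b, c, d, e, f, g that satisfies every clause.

a = F, b = T, c = F, d = F, e = F, f = F, g = F

Check each clause:
  1. (c OR NOT d OR g) — NOT d is true.
  2. (NOT g OR NOT e) — NOT g is true.
  3. (c OR NOT f OR e) — NOT f is true.
  4. (d OR NOT a OR NOT g) — NOT g is true.
  5. (NOT c OR NOT d OR a) — NOT d is true.
  6. (c OR NOT e) — NOT e is true.
  7. (b OR a) — b is true.
  8. (NOT a OR e OR g) — NOT a is true.
  9. (NOT f OR a) — NOT f is true.
  10. (NOT b OR c OR NOT f) — NOT f is true.
  11. (e OR NOT b OR NOT g) — NOT g is true.
  12. (d OR b OR NOT a) — b is true.
  13. (e OR NOT a) — NOT a is true.
  14. (g OR NOT c OR NOT b) — NOT c is true.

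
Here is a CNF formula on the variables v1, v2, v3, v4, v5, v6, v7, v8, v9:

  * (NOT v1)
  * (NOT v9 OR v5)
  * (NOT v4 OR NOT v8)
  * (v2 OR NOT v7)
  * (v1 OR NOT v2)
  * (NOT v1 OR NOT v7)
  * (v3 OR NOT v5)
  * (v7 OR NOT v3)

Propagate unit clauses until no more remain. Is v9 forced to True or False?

(NOT v1) is a unit clause: v1 = False.
In (NOT v2 OR v1), v1 is now false; NOT v2 must hold, so v2 = False.
(v2 OR NOT v7) with v2 = False leaves only NOT v7, so v7 = False.
(v7 OR NOT v3) with v7 = False leaves only NOT v3, so v3 = False.
(v3 OR NOT v5): since v3 = False, the clause reduces to (NOT v5). v5 = False.
(v5 OR NOT v9) with v5 = False leaves only NOT v9, so v9 = False.

False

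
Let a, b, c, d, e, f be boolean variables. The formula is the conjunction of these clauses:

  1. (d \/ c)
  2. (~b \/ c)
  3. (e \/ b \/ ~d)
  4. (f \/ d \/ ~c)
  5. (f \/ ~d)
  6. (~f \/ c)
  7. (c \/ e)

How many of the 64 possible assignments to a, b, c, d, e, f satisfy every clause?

14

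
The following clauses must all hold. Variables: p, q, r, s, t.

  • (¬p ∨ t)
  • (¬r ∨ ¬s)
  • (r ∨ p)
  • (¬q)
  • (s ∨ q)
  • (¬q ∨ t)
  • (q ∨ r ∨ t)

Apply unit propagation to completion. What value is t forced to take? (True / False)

True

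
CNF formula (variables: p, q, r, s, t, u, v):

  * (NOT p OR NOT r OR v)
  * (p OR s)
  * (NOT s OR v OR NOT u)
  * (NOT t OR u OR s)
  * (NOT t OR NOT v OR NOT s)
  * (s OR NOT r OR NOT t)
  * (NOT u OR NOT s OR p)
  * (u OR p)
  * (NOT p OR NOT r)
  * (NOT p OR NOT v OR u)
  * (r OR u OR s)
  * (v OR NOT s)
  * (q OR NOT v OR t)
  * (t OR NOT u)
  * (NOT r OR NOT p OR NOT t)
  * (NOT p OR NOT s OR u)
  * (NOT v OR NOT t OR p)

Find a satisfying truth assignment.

p=T  q=T  r=F  s=F  t=T  u=T  v=F

Pure literal: q appears only positively; assign q = True.
Set p = True and propagate.
  then r is forced to False.
Branch on s: take s = False.
  then u is forced to True.
  then t is forced to True.
v is now unconstrained; take v = False.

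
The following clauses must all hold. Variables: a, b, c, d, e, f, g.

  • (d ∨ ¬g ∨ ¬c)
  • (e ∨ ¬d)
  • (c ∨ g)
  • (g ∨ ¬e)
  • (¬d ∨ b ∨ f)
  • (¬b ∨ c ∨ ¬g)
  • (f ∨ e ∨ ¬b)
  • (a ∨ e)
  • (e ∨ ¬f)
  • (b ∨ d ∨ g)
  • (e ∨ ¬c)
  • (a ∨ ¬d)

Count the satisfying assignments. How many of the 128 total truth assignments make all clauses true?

Case analysis on e and d:
  e=1, d=1: remaining (a,b,c,f,g) ∈ {(1,0,0,1,1); (1,0,1,1,1); (1,1,1,0,1); (1,1,1,1,1)} — 4.
  e=1, d=0: remaining (a,b,c,f,g) ∈ {(0,0,0,0,1); (0,0,0,1,1); (1,0,0,0,1); (1,0,0,1,1)} — 4.
  e=0, d=1: a clause becomes empty — 0.
  e=0, d=0: remaining (a,b,c,f,g) ∈ {(1,0,0,0,1)} — 1.
Total: 4 + 4 + 0 + 1 = 9.

9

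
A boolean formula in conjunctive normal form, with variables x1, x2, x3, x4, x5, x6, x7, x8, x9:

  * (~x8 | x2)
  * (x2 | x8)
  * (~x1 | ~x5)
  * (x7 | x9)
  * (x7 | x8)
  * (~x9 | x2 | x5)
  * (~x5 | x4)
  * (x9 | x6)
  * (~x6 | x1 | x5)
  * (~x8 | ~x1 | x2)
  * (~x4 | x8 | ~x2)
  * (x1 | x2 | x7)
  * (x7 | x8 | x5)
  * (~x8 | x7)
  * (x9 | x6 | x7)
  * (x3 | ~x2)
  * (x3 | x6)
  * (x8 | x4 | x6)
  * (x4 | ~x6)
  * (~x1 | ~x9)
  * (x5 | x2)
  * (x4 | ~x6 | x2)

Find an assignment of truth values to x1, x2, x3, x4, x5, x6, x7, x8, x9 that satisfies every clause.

x3 occurs only positively in the remaining clauses — set x3 = True.
Pure literal: x7 appears only positively; assign x7 = True.
Try x1 = False.
Branch on x2: take x2 = True.
For the remaining variables, x4 = False, x5 = False, x6 = False, x8 = True, x9 = True works.
Every clause has at least one true literal under this assignment.
Check each clause:
  1. (~x8 | x2) — x2 is true.
  2. (x2 | x8) — x8 is true.
  3. (~x1 | ~x5) — ~x5 is true.
  4. (x9 | x7) — x9 is true.
  5. (x8 | x7) — x8 is true.
  6. (x5 | ~x9 | x2) — x2 is true.
  7. (x4 | ~x5) — ~x5 is true.
  8. (x6 | x9) — x9 is true.
  9. (x5 | ~x6 | x1) — ~x6 is true.
  10. (~x1 | x2 | ~x8) — x2 is true.
  11. (x8 | ~x4 | ~x2) — x8 is true.
  12. (x7 | x1 | x2) — x2 is true.
  13. (x8 | x5 | x7) — x8 is true.
  14. (x7 | ~x8) — x7 is true.
  15. (x9 | x6 | x7) — x9 is true.
  16. (~x2 | x3) — x3 is true.
  17. (x3 | x6) — x3 is true.
  18. (x6 | x8 | x4) — x8 is true.
  19. (x4 | ~x6) — ~x6 is true.
  20. (~x1 | ~x9) — ~x1 is true.
  21. (x2 | x5) — x2 is true.
  22. (~x6 | x2 | x4) — ~x6 is true.

x1=False  x2=True  x3=True  x4=False  x5=False  x6=False  x7=True  x8=True  x9=True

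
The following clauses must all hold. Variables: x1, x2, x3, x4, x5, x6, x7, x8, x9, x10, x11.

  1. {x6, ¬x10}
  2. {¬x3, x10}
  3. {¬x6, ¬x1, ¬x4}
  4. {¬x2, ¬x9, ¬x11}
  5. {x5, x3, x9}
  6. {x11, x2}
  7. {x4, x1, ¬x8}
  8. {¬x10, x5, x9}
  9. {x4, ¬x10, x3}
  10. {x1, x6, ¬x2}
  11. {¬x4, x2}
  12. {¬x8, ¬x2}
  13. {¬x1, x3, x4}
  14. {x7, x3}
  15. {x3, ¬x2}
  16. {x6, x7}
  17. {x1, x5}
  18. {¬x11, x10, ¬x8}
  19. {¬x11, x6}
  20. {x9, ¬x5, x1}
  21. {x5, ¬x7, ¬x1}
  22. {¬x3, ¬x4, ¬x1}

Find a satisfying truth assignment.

x8 occurs only negated in the remaining clauses — set x8 = False.
Set x1 = True and propagate.
Try x2 = False.
  then x11 is forced to True.
  then x4 is forced to False.
  then x3 is forced to True.
  then x10 is forced to True.
  then x6 is forced to True.
The remaining clauses are satisfied by x5 = True, x7 = True, x9 = False.

x1=True  x2=False  x3=True  x4=False  x5=True  x6=True  x7=True  x8=False  x9=False  x10=True  x11=True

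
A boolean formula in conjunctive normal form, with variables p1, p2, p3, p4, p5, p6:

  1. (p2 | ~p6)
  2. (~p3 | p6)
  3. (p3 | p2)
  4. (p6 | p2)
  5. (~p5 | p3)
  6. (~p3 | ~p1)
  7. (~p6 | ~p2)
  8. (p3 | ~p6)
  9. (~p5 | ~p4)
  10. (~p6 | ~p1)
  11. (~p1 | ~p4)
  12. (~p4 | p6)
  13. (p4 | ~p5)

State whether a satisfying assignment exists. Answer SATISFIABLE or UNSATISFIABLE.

SATISFIABLE

Pure literal: p5 appears only negated; assign p5 = False.
Set p1 = True and propagate.
  then p3 is forced to False.
  then p2 is forced to True.
  then p6 is forced to False.
  then p4 is forced to False.
So p1 = True, p2 = True, p3 = False, p4 = False, p5 = False, p6 = False is a satisfying assignment.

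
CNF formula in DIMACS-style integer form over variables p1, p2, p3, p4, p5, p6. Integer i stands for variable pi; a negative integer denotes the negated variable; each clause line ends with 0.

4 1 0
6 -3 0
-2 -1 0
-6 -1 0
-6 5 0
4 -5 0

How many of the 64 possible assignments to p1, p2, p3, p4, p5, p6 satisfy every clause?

Case analysis on p1 and p6:
  p1=T, p6=T: a clause becomes empty — 0.
  p1=T, p6=F: remaining (p2,p3,p4,p5) ∈ {(F,F,F,F); (F,F,T,F); (F,F,T,T)} — 3.
  p1=F, p6=T: remaining (p2,p3,p4,p5) ∈ {(F,F,T,T); (F,T,T,T); (T,F,T,T); (T,T,T,T)} — 4.
  p1=F, p6=F: remaining (p2,p3,p4,p5) ∈ {(F,F,T,F); (F,F,T,T); (T,F,T,F); (T,F,T,T)} — 4.
Total: 0 + 3 + 4 + 4 = 11.

11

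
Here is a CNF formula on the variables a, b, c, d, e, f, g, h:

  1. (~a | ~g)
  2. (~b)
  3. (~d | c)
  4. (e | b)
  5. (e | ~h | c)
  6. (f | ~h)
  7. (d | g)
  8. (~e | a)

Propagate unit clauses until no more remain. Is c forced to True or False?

True

(~b) is a unit clause: b = False.
From (b | e) and b = False: e = True.
From (a | ~e) and e = True: a = True.
(~g | ~a) with a = True leaves only ~g, so g = False.
(d | g) with g = False leaves only d, so d = True.
In (~d | c), ~d is now false; c must hold, so c = True.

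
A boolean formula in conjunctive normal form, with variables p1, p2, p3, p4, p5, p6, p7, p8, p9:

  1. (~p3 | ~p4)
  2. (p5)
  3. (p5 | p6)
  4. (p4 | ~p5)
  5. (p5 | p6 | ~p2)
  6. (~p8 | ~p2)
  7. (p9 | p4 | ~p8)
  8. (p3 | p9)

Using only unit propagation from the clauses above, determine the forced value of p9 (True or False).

Unit clause (p5) sets p5 = True.
From (~p5 | p4) and p5 = True: p4 = True.
In (~p3 | ~p4), ~p4 is now false; ~p3 must hold, so p3 = False.
In (p9 | p3), p3 is now false; p9 must hold, so p9 = True.

True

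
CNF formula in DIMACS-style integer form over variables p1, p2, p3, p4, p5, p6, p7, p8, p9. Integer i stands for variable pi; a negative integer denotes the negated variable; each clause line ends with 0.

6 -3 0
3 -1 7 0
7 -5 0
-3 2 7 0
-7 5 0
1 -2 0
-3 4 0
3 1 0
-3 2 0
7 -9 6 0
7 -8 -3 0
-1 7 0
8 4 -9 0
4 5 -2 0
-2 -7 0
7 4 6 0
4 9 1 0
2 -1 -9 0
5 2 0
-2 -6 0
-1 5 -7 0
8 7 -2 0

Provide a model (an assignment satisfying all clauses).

p4 occurs only positively in the remaining clauses — set p4 = True.
Branch on p1: take p1 = True.
  then p7 is forced to True.
  then p5 is forced to True.
  then p2 is forced to False.
  then p3 is forced to False.
  then p9 is forced to False.
p6, p8 are now unconstrained; take p6 = True, p8 = True.

p1=T  p2=F  p3=F  p4=T  p5=T  p6=T  p7=T  p8=T  p9=F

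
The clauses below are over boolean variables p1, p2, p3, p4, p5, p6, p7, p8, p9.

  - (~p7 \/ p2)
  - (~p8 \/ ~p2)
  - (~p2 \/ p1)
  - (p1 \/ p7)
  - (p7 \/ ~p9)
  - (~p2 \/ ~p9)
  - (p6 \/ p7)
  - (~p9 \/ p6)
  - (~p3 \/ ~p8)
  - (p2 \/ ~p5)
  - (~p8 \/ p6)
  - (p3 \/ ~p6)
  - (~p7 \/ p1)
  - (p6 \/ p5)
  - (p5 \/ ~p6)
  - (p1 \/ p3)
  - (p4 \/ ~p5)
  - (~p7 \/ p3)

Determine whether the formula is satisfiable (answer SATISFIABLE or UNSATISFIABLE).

SATISFIABLE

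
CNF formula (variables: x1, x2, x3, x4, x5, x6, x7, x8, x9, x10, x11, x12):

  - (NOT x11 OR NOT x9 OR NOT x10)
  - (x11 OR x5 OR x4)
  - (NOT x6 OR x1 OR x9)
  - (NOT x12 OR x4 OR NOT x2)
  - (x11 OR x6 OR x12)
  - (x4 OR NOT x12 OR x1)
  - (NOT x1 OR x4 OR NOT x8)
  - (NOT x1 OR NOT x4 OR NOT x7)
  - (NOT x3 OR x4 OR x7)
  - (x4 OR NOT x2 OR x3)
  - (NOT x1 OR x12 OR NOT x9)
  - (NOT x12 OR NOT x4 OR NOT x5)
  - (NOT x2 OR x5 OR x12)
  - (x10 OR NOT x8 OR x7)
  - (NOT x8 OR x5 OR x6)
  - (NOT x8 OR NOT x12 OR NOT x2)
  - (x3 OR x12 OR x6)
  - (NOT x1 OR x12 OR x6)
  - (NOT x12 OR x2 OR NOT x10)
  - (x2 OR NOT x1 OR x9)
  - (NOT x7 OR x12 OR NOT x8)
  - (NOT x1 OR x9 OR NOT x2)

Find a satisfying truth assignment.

x8 occurs only negated in the remaining clauses — set x8 = False.
Try x1 = False.
Try x2 = False.
The remaining clauses are satisfied by x3 = False, x4 = True, x5 = False, x6 = True, x7 = True, x9 = True, x10 = False, x11 = False, x12 = True.
Check each clause:
  1. (NOT x11 OR NOT x10 OR NOT x9) — NOT x11 is true.
  2. (x11 OR x4 OR x5) — x4 is true.
  3. (NOT x6 OR x9 OR x1) — x9 is true.
  4. (NOT x2 OR x4 OR NOT x12) — x4 is true.
  5. (x11 OR x12 OR x6) — x12 is true.
  6. (NOT x12 OR x1 OR x4) — x4 is true.
  7. (NOT x8 OR x4 OR NOT x1) — NOT x8 is true.
  8. (NOT x7 OR NOT x4 OR NOT x1) — NOT x1 is true.
  9. (NOT x3 OR x4 OR x7) — x4 is true.
  10. (x4 OR x3 OR NOT x2) — x4 is true.
  11. (NOT x9 OR NOT x1 OR x12) — x12 is true.
  12. (NOT x4 OR NOT x12 OR NOT x5) — NOT x5 is true.
  13. (x5 OR NOT x2 OR x12) — x12 is true.
  14. (x7 OR x10 OR NOT x8) — NOT x8 is true.
  15. (NOT x8 OR x5 OR x6) — NOT x8 is true.
  16. (NOT x2 OR NOT x12 OR NOT x8) — NOT x8 is true.
  17. (x6 OR x3 OR x12) — x12 is true.
  18. (x6 OR NOT x1 OR x12) — x12 is true.
  19. (NOT x12 OR x2 OR NOT x10) — NOT x10 is true.
  20. (x9 OR NOT x1 OR x2) — x9 is true.
  21. (NOT x7 OR x12 OR NOT x8) — NOT x8 is true.
  22. (NOT x1 OR NOT x2 OR x9) — x9 is true.

x1 = False, x2 = False, x3 = False, x4 = True, x5 = False, x6 = True, x7 = True, x8 = False, x9 = True, x10 = False, x11 = False, x12 = True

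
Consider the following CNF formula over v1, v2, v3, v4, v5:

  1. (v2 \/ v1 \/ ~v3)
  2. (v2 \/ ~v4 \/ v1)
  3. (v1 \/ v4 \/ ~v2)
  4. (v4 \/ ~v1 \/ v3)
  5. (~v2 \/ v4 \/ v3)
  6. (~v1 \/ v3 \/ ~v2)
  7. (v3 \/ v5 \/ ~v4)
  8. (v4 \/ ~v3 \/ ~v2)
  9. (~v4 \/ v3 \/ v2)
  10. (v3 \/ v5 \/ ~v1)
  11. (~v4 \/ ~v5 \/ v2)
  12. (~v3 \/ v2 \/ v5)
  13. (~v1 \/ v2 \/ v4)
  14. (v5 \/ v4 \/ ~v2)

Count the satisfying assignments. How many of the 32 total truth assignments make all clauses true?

7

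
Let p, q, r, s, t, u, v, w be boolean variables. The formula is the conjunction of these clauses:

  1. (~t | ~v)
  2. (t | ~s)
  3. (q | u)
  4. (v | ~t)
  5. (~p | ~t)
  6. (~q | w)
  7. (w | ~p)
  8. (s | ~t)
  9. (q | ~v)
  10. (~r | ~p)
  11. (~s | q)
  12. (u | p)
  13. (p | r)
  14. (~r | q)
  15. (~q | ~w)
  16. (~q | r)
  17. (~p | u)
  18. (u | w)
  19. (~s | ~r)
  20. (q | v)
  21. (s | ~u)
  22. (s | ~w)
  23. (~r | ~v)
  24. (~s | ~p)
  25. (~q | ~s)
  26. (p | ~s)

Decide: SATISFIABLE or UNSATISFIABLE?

q = True:
  propagation gives w=True; an empty clause results — contradiction.
q = False:
  propagation gives u=True, v=False; an empty clause results — contradiction.
Every branch closes, so no satisfying assignment exists.

UNSATISFIABLE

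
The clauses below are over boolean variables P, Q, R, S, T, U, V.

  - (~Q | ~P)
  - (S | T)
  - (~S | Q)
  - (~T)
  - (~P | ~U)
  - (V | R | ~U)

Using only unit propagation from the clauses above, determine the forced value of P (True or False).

False

(~T) is a unit clause: T = False.
From (T | S) and T = False: S = True.
From (Q | ~S) and S = True: Q = True.
(~Q | ~P) with Q = True leaves only ~P, so P = False.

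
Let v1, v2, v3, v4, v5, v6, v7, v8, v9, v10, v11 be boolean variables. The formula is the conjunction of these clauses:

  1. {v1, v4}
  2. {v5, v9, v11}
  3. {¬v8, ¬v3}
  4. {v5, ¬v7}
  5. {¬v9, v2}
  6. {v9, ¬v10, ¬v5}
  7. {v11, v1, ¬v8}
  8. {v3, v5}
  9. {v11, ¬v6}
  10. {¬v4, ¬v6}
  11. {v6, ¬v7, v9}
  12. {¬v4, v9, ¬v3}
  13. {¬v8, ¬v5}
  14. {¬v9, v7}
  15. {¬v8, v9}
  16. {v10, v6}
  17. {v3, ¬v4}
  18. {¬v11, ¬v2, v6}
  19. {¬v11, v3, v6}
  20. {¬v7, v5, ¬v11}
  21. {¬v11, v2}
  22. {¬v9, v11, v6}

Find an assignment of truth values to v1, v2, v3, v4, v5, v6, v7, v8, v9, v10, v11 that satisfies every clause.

v1=True  v2=True  v3=True  v4=False  v5=True  v6=True  v7=True  v8=False  v9=False  v10=False  v11=True

Check each clause:
  1. {v1, v4} — v1 is true.
  2. {v9, v11, v5} — v11 is true.
  3. {¬v3, ¬v8} — ¬v8 is true.
  4. {v5, ¬v7} — v5 is true.
  5. {¬v9, v2} — v2 is true.
  6. {¬v10, v9, ¬v5} — ¬v10 is true.
  7. {¬v8, v1, v11} — ¬v8 is true.
  8. {v5, v3} — v3 is true.
  9. {¬v6, v11} — v11 is true.
  10. {¬v6, ¬v4} — ¬v4 is true.
  11. {v9, v6, ¬v7} — v6 is true.
  12. {¬v3, ¬v4, v9} — ¬v4 is true.
  13. {¬v8, ¬v5} — ¬v8 is true.
  14. {¬v9, v7} — v7 is true.
  15. {v9, ¬v8} — ¬v8 is true.
  16. {v10, v6} — v6 is true.
  17. {¬v4, v3} — v3 is true.
  18. {¬v11, ¬v2, v6} — v6 is true.
  19. {v3, v6, ¬v11} — v3 is true.
  20. {¬v11, v5, ¬v7} — v5 is true.
  21. {¬v11, v2} — v2 is true.
  22. {v6, ¬v9, v11} — v11 is true.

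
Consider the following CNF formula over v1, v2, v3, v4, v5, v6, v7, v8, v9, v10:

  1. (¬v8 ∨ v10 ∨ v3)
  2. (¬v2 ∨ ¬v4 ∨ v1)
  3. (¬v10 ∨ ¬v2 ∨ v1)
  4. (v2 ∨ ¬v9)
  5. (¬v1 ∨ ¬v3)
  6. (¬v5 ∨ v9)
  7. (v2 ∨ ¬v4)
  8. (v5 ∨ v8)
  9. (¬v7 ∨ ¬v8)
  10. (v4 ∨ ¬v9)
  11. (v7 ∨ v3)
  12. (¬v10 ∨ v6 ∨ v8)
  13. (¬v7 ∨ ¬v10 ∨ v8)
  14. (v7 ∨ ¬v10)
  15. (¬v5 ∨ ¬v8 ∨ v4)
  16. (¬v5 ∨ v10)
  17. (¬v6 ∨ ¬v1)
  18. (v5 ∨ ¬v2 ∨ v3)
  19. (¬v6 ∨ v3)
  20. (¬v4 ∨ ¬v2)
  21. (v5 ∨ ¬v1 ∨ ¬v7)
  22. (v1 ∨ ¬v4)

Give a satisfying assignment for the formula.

v1=0, v2=1, v3=1, v4=0, v5=0, v6=1, v7=0, v8=1, v9=0, v10=0

Set v1 = False and propagate.
  then v4 is forced to False.
  then v9 is forced to False.
  then v5 is forced to False.
  then v8 is forced to True.
  then v7 is forced to False.
  then v3 is forced to True.
  then v10 is forced to False.
v2, v6 are now unconstrained; take v2 = True, v6 = True.
Every clause has at least one true literal under this assignment.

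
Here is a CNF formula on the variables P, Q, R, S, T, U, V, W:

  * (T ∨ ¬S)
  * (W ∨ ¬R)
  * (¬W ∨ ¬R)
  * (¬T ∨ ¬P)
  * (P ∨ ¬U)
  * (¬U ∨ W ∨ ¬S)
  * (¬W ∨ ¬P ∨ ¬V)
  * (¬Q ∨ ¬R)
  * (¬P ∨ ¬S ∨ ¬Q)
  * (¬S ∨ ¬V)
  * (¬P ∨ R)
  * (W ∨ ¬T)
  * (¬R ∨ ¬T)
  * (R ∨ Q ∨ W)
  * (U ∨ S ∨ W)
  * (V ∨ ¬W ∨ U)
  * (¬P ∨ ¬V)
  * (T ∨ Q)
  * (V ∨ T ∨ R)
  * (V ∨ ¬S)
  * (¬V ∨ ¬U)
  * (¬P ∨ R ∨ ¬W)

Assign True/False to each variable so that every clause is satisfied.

Branch on P: take P = False.
  then U is forced to False.
The remaining clauses are satisfied by Q = True, R = False, S = False, T = False, V = True, W = True.
Every clause has at least one true literal under this assignment.

P=0  Q=1  R=0  S=0  T=0  U=0  V=1  W=1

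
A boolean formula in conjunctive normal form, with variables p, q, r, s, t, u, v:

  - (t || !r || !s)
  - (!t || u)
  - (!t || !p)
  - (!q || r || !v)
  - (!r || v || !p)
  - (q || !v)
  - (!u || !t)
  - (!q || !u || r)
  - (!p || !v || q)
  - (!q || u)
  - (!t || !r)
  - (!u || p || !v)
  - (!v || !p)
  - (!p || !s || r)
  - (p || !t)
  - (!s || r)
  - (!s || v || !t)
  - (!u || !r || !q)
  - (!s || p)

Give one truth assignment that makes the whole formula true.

s occurs only negated in the remaining clauses — set s = False.
Branch on p: take p = False.
  then t is forced to False.
Try q = False.
  then v is forced to False.
r, u are now unconstrained; take r = False, u = False.

p=0, q=0, r=0, s=0, t=0, u=0, v=0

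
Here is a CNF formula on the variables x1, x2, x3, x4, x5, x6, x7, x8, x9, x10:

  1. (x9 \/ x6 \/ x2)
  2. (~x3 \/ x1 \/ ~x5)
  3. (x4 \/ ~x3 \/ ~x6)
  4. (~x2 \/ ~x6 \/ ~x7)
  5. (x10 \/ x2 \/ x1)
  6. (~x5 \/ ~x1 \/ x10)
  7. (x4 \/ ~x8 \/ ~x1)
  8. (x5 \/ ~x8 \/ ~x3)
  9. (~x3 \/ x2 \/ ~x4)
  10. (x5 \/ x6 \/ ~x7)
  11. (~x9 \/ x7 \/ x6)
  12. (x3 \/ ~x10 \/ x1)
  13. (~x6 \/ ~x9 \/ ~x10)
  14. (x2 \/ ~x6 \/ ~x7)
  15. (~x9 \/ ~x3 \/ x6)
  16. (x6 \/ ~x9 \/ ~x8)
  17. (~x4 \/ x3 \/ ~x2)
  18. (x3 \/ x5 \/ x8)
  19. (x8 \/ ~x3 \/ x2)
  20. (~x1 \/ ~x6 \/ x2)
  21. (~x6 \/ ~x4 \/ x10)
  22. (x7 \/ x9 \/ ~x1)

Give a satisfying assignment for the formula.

Try x1 = False.
Branch on x2: take x2 = True.
Branch on x3: take x3 = False.
  then x10 is forced to False.
  then x4 is forced to False.
For the remaining variables, x5 = True, x6 = True, x7 = False, x8 = False, x9 = True works.
Check each clause:
  1. (x6 \/ x2 \/ x9) — x9 is true.
  2. (~x3 \/ ~x5 \/ x1) — ~x3 is true.
  3. (~x6 \/ x4 \/ ~x3) — ~x3 is true.
  4. (~x6 \/ ~x7 \/ ~x2) — ~x7 is true.
  5. (x1 \/ x10 \/ x2) — x2 is true.
  6. (x10 \/ ~x5 \/ ~x1) — ~x1 is true.
  7. (x4 \/ ~x1 \/ ~x8) — ~x8 is true.
  8. (~x8 \/ x5 \/ ~x3) — ~x8 is true.
  9. (~x4 \/ ~x3 \/ x2) — x2 is true.
  10. (~x7 \/ x6 \/ x5) — ~x7 is true.
  11. (~x9 \/ x6 \/ x7) — x6 is true.
  12. (~x10 \/ x3 \/ x1) — ~x10 is true.
  13. (~x9 \/ ~x10 \/ ~x6) — ~x10 is true.
  14. (~x7 \/ x2 \/ ~x6) — ~x7 is true.
  15. (x6 \/ ~x9 \/ ~x3) — ~x3 is true.
  16. (~x9 \/ x6 \/ ~x8) — ~x8 is true.
  17. (~x2 \/ ~x4 \/ x3) — ~x4 is true.
  18. (x5 \/ x3 \/ x8) — x5 is true.
  19. (~x3 \/ x8 \/ x2) — x2 is true.
  20. (~x6 \/ ~x1 \/ x2) — x2 is true.
  21. (~x6 \/ x10 \/ ~x4) — ~x4 is true.
  22. (x9 \/ ~x1 \/ x7) — x9 is true.

x1=0, x2=1, x3=0, x4=0, x5=1, x6=1, x7=0, x8=0, x9=1, x10=0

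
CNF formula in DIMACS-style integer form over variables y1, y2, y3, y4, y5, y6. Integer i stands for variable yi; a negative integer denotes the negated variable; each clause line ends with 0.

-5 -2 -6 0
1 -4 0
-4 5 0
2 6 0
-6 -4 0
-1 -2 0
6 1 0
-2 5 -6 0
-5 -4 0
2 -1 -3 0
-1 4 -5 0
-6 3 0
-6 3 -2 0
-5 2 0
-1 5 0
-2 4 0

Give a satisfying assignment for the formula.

y1=F, y2=F, y3=T, y4=F, y5=F, y6=T

Branch on y1: take y1 = False.
  then y4 is forced to False.
  then y6 is forced to True.
  then y3 is forced to True.
  then y2 is forced to False.
  then y5 is forced to False.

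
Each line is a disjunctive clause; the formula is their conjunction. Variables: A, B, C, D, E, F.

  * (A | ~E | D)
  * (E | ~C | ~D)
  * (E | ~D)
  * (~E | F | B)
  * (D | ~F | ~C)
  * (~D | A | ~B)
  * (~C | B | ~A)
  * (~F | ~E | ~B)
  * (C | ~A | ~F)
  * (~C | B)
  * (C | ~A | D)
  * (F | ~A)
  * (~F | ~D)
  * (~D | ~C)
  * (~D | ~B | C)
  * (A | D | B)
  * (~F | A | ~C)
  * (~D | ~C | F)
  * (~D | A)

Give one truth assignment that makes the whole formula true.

A = F, B = T, C = T, D = F, E = F, F = F

Branch on A: take A = False.
  then D is forced to False.
  then E is forced to False.
  then B is forced to True.
Branch on C: take C = True.
  then F is forced to False.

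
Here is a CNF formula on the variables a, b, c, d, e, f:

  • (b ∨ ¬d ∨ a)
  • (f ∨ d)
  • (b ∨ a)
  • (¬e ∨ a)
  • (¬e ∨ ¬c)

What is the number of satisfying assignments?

Case analysis on a and b:
  a=1, b=1: 9 of the 16 assignments to (c,d,e,f) work.
  a=1, b=0: 9 of the 16 assignments to (c,d,e,f) work.
  a=0, b=1: c free; 3 ways for (d,e,f) × 2^1 = 6.
  a=0, b=0: a clause becomes empty — 0.
Total: 9 + 9 + 6 + 0 = 24.

24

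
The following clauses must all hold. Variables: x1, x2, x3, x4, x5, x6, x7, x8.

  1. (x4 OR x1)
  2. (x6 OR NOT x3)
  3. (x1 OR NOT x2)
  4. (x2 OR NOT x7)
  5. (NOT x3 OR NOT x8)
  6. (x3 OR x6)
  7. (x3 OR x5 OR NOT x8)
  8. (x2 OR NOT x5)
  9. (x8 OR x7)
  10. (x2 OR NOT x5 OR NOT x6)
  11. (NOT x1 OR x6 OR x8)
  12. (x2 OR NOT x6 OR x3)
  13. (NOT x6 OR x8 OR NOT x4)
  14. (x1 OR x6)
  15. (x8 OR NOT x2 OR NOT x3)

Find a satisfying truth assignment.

x1=T, x2=T, x3=F, x4=F, x5=T, x6=T, x7=F, x8=T

Check each clause:
  1. (x4 OR x1) — x1 is true.
  2. (x6 OR NOT x3) — NOT x3 is true.
  3. (NOT x2 OR x1) — x1 is true.
  4. (x2 OR NOT x7) — NOT x7 is true.
  5. (NOT x8 OR NOT x3) — NOT x3 is true.
  6. (x3 OR x6) — x6 is true.
  7. (NOT x8 OR x5 OR x3) — x5 is true.
  8. (x2 OR NOT x5) — x2 is true.
  9. (x7 OR x8) — x8 is true.
  10. (NOT x5 OR x2 OR NOT x6) — x2 is true.
  11. (x8 OR NOT x1 OR x6) — x8 is true.
  12. (NOT x6 OR x2 OR x3) — x2 is true.
  13. (x8 OR NOT x6 OR NOT x4) — x8 is true.
  14. (x6 OR x1) — x1 is true.
  15. (x8 OR NOT x2 OR NOT x3) — x8 is true.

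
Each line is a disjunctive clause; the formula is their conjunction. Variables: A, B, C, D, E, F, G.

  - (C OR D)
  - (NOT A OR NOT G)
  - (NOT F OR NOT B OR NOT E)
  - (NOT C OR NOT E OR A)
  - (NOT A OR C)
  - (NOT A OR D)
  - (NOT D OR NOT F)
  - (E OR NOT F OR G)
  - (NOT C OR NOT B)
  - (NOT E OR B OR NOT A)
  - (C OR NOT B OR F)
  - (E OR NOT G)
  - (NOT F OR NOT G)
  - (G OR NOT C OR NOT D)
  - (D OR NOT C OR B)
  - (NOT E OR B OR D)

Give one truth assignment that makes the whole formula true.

A=F, B=F, C=F, D=T, E=F, F=F, G=F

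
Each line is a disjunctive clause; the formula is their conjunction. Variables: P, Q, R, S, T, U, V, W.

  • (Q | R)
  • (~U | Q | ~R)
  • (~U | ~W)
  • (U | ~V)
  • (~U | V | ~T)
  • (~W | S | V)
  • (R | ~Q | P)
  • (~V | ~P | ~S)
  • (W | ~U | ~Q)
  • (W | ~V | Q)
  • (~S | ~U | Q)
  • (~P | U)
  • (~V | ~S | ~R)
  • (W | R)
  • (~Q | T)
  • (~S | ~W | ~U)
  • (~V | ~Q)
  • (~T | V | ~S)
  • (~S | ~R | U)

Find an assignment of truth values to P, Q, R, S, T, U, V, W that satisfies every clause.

P = 0, Q = 0, R = 1, S = 0, T = 0, U = 0, V = 0, W = 0

Check each clause:
  1. (Q | R) — R is true.
  2. (~U | ~R | Q) — ~U is true.
  3. (~U | ~W) — ~W is true.
  4. (~V | U) — ~V is true.
  5. (~T | ~U | V) — ~U is true.
  6. (S | ~W | V) — ~W is true.
  7. (R | P | ~Q) — R is true.
  8. (~S | ~V | ~P) — ~V is true.
  9. (~U | ~Q | W) — ~U is true.
  10. (W | ~V | Q) — ~V is true.
  11. (~U | Q | ~S) — ~U is true.
  12. (U | ~P) — ~P is true.
  13. (~V | ~S | ~R) — ~V is true.
  14. (W | R) — R is true.
  15. (T | ~Q) — ~Q is true.
  16. (~W | ~U | ~S) — ~W is true.
  17. (~Q | ~V) — ~V is true.
  18. (V | ~S | ~T) — ~T is true.
  19. (U | ~S | ~R) — ~S is true.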